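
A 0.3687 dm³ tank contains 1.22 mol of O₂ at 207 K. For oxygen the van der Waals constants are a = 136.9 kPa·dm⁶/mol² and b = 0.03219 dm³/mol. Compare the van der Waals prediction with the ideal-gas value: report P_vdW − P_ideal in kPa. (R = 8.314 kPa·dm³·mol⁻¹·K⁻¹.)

Ideal: P_ideal = nRT/V = (1.22)(8.314)(207)/0.3687 = 5694.65 kPa
vdW: P = nRT/(V − nb) − a n²/V² = 2099.62/0.329428 − 203.762/0.135940 = 6373.53 − 1498.91 = 4874.62 kPa
ΔP = 4874.62 − 5694.65 = -820.0 kPa

ΔP ≈ -820.0 kPa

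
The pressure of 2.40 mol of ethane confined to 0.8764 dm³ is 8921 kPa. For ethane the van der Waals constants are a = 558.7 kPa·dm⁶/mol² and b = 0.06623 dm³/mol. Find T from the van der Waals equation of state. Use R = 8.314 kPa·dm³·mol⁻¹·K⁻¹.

T ≈ 471.4 K

T = (P + a n²/V²)(V − nb)/(nR)
P + a n²/V² = 8921 + (558.7)(2.40)²/(0.8764)² = 13111 kPa
V − nb = 0.8764 − (2.40)(0.06623) = 0.71745 dm³
T = (13111)(0.71745)/((2.40)(8.314)) = 471.4 K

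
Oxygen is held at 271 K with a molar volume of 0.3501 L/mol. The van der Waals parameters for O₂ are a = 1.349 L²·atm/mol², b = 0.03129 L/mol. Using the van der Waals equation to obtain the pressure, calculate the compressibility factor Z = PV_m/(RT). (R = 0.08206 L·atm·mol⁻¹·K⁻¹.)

P = RT/(V_m − b) − a/V_m² = (0.08206)(271)/(0.3501 − 0.03129) − 1.349/(0.3501)²
  = 22.238/0.31881 − 11.006 = 69.753 − 11.006 = 58.747 atm
Z = PV_m/(RT) = (58.747)(0.3501)/((0.08206)(271)) = 20.567/22.238 = 0.9249

Z ≈ 0.9249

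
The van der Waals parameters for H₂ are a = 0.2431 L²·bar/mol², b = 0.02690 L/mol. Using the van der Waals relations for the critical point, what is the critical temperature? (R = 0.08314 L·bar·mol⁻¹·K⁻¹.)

For a van der Waals gas, T_c = 8a/(27Rb).
T_c = 8×0.2431/(27×0.08314×0.02690) = 1.9448/0.060385 = 32.21 K

T_c ≈ 32.21 K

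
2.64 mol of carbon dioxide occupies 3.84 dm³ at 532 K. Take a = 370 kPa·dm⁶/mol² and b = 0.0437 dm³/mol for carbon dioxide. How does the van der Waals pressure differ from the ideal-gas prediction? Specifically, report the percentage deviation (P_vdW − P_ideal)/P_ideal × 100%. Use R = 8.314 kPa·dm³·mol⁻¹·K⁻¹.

-2.65 %

Ideal: P_ideal = nRT/V = (2.64)(8.314)(532)/3.84 = 3040.85 kPa
vdW: P = nRT/(V − nb) − a n²/V² = 11676.8/3.72463 − 2578.75/14.7456 = 3135.02 − 174.883 = 2960.14 kPa
% deviation = (2960.14 − 3040.85)/3040.85 × 100% = -2.65%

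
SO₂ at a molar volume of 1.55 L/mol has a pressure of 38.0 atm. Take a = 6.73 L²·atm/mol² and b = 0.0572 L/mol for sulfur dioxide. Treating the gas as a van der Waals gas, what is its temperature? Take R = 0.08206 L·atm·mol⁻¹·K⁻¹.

T = (P + a/V_m²)(V_m − b)/R
P + a/V_m² = 38.0 + 6.73/(1.55)² = 40.801 atm
V_m − b = 1.55 − 0.0572 = 1.4928 L/mol
T = (40.801)(1.4928)/0.08206 = 742.2 K

T ≈ 742.2 K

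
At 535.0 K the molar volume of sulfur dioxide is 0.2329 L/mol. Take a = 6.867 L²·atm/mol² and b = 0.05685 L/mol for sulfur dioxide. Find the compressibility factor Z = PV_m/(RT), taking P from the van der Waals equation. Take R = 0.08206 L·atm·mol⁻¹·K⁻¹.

P = RT/(V_m − b) − a/V_m² = (0.08206)(535.0)/(0.2329 − 0.05685) − 6.867/(0.2329)²
  = 43.902/0.17605 − 126.60 = 249.37 − 126.60 = 122.77 atm
Z = PV_m/(RT) = (122.77)(0.2329)/((0.08206)(535.0)) = 28.593/43.902 = 0.6513

Z ≈ 0.6513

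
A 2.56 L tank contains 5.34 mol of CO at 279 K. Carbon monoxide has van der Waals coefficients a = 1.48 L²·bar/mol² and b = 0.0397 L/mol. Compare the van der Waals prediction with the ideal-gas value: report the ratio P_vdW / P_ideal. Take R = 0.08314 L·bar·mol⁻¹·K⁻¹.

Ideal: P_ideal = nRT/V = (5.34)(0.08314)(279)/2.56 = 48.3855 bar
vdW: P = nRT/(V − nb) − a n²/V² = 123.867/2.34800 − 42.2031/6.55360 = 52.7543 − 6.43968 = 46.3146 bar
Ratio = 46.3146/48.3855 = 0.9572

P_vdW / P_ideal ≈ 0.9572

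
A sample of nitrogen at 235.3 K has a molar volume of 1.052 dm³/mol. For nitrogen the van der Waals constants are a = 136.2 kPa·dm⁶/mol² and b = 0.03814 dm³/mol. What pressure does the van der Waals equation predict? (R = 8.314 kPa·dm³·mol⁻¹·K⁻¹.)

P ≈ 1806 kPa

P = RT/(V_m − b) − a/V_m²
RT/(V_m − b) = (8.314)(235.3)/(1.052 − 0.03814) = 1956.3/1.0139 = 1929.5 kPa
a/V_m² = 136.2/(1.052)² = 123.07 kPa
P = 1929.5 − 123.07 = 1806 kPa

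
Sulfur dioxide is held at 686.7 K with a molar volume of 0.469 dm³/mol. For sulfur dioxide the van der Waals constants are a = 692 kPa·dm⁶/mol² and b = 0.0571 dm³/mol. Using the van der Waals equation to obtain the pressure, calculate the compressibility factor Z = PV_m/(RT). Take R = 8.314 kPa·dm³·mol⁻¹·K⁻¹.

P = RT/(V_m − b) − a/V_m² = (8.314)(686.7)/(0.469 − 0.0571) − 692/(0.469)²
  = 5709.2/0.41190 − 3146.0 = 13861 − 3146.0 = 10715 kPa
Z = PV_m/(RT) = (10715)(0.469)/((8.314)(686.7)) = 5025.3/5709.2 = 0.8802

Z ≈ 0.8802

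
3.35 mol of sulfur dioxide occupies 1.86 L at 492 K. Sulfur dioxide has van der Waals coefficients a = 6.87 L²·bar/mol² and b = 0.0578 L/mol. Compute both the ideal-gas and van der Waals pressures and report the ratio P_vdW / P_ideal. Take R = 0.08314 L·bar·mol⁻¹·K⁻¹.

P_vdW / P_ideal ≈ 0.8137

Ideal: P_ideal = nRT/V = (3.35)(0.08314)(492)/1.86 = 73.6728 bar
vdW: P = nRT/(V − nb) − a n²/V² = 137.031/1.66637 − 77.0986/3.45960 = 82.2332 − 22.2854 = 59.9478 bar
Ratio = 59.9478/73.6728 = 0.8137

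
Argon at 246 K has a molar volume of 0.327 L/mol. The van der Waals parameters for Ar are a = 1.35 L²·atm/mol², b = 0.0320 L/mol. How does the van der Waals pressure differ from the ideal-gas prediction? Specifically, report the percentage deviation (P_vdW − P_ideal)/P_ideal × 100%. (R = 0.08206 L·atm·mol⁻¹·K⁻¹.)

-9.60 %

Ideal: P_ideal = RT/V_m = (0.08206)(246)/0.327 = 61.7332 atm
vdW: P = RT/(V_m − b) − a/V_m² = 20.1868/0.295000 − 1.35/0.106929 = 68.4298 − 12.6252 = 55.8046 atm
% deviation = (55.8046 − 61.7332)/61.7332 × 100% = -9.60%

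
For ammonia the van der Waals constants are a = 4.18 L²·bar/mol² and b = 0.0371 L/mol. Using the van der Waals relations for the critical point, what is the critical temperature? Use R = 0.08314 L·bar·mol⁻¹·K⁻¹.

T_c ≈ 401.5 K

For a van der Waals gas, T_c = 8a/(27Rb).
T_c = 8×4.18/(27×0.08314×0.0371) = 33.440/0.083281 = 401.5 K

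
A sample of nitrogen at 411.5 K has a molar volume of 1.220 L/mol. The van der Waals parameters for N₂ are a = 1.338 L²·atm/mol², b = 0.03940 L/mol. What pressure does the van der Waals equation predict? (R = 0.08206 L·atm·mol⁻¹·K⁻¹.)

P = RT/(V_m − b) − a/V_m²
RT/(V_m − b) = (0.08206)(411.5)/(1.220 − 0.03940) = 33.768/1.1806 = 28.602 atm
a/V_m² = 1.338/(1.220)² = 0.89895 atm
P = 28.602 − 0.89895 = 27.70 atm

P ≈ 27.70 atm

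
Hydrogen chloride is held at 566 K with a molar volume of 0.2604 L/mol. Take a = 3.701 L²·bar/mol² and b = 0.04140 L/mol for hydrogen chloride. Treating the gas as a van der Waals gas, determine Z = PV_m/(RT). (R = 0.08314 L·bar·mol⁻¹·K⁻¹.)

Z ≈ 0.8870

P = RT/(V_m − b) − a/V_m² = (0.08314)(566)/(0.2604 − 0.04140) − 3.701/(0.2604)²
  = 47.057/0.21900 − 54.580 = 214.87 − 54.580 = 160.29 bar
Z = PV_m/(RT) = (160.29)(0.2604)/((0.08314)(566)) = 41.740/47.057 = 0.8870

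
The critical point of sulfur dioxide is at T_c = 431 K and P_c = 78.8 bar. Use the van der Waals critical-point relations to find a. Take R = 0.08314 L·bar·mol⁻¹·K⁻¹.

a ≈ 6.874 L²·bar/mol²

From T_c = 8a/(27Rb) and P_c = a/(27b²): a = 27 R² T_c²/(64 P_c).
a = 27×(0.08314)²×(431)²/(64×78.8) = 34669/5043.2 = 6.874 L²·bar/mol²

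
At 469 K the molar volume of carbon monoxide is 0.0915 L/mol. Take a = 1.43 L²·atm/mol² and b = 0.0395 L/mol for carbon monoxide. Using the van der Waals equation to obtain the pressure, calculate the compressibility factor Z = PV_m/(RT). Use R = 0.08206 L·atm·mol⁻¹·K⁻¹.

P = RT/(V_m − b) − a/V_m² = (0.08206)(469)/(0.0915 − 0.0395) − 1.43/(0.0915)²
  = 38.486/0.052000 − 170.80 = 740.12 − 170.80 = 569.32 atm
Z = PV_m/(RT) = (569.32)(0.0915)/((0.08206)(469)) = 52.093/38.486 = 1.354

Z ≈ 1.354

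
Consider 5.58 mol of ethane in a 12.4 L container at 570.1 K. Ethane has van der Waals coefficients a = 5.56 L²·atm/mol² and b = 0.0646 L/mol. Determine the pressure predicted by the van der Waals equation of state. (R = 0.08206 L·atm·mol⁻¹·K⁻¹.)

P ≈ 20.56 atm

P = nRT/(V − nb) − a n²/V²
nRT/(V − nb) = (5.58)(0.08206)(570.1)/(12.4 − 5.58×0.0646) = 261.05/12.040 = 21.682 atm
a n²/V² = (5.56)(5.58)²/(12.4)² = 1.1259 atm
P = 21.682 − 1.1259 = 20.56 atm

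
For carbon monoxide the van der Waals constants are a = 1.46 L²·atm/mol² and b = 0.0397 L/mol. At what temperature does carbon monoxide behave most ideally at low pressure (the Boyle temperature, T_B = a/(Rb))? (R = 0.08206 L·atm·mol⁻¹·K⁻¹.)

For a van der Waals gas the second virial coefficient B₂ = b − a/(RT) vanishes at T_B = a/(Rb).
T_B = 1.46/(0.08206×0.0397) = 1.46/0.0032578 = 448.2 K

T_B ≈ 448.2 K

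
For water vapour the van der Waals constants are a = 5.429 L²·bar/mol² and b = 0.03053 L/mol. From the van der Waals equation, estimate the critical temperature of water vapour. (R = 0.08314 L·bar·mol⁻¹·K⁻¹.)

T_c ≈ 633.7 K

For a van der Waals gas, T_c = 8a/(27Rb).
T_c = 8×5.429/(27×0.08314×0.03053) = 43.432/0.068533 = 633.7 K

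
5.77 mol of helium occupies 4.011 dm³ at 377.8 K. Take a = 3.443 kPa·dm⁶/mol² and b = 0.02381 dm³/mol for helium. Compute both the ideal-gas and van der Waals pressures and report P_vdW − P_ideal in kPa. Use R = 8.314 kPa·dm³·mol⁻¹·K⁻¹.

Ideal: P_ideal = nRT/V = (5.77)(8.314)(377.8)/4.011 = 4518.51 kPa
vdW: P = nRT/(V − nb) − a n²/V² = 18123.7/3.87362 − 114.627/16.0881 = 4678.75 − 7.12496 = 4671.63 kPa
ΔP = 4671.63 − 4518.51 = 153.1 kPa

ΔP ≈ 153.1 kPa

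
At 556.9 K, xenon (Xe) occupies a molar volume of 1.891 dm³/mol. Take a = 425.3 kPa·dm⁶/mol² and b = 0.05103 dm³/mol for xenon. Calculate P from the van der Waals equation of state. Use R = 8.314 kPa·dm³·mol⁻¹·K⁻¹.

P = RT/(V_m − b) − a/V_m²
RT/(V_m − b) = (8.314)(556.9)/(1.891 − 0.05103) = 4630.1/1.8400 = 2516.4 kPa
a/V_m² = 425.3/(1.891)² = 118.94 kPa
P = 2516.4 − 118.94 = 2397 kPa

P ≈ 2397 kPa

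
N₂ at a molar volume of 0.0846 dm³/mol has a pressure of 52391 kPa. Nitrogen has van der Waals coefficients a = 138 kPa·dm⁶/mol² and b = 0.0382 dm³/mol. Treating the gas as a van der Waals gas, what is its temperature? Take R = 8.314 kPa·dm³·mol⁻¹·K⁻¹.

T ≈ 400.0 K

T = (P + a/V_m²)(V_m − b)/R
P + a/V_m² = 52391 + 138/(0.0846)² = 71672 kPa
V_m − b = 0.0846 − 0.0382 = 0.046400 dm³/mol
T = (71672)(0.046400)/8.314 = 400.0 K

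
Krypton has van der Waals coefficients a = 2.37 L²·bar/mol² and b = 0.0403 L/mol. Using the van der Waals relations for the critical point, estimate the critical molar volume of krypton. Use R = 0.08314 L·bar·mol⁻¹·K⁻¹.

For a van der Waals gas, V_m,c = 3b.
V_m,c = 3×0.0403 = 0.1209 L/mol

V_m,c ≈ 0.1209 L/mol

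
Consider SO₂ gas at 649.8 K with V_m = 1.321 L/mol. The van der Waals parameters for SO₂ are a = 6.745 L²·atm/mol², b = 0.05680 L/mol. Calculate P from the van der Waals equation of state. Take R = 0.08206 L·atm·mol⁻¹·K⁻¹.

P = RT/(V_m − b) − a/V_m²
RT/(V_m − b) = (0.08206)(649.8)/(1.321 − 0.05680) = 53.323/1.2642 = 42.179 atm
a/V_m² = 6.745/(1.321)² = 3.8652 atm
P = 42.179 − 3.8652 = 38.31 atm

P ≈ 38.31 atm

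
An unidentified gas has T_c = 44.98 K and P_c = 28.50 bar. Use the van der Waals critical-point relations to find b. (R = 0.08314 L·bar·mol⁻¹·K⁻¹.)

b ≈ 0.01640 L/mol

From T_c = 8a/(27Rb) and P_c = a/(27b²): b = R T_c/(8 P_c).
b = (0.08314)(44.98)/(8×28.50) = 3.7396/228.00 = 0.01640 L/mol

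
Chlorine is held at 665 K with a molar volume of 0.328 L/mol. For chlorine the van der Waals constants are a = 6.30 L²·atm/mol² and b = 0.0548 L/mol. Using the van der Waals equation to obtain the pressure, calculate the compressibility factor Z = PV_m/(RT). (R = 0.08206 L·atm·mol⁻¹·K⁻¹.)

P = RT/(V_m − b) − a/V_m² = (0.08206)(665)/(0.328 − 0.0548) − 6.30/(0.328)²
  = 54.570/0.27320 − 58.559 = 199.74 − 58.559 = 141.18 atm
Z = PV_m/(RT) = (141.18)(0.328)/((0.08206)(665)) = 46.307/54.570 = 0.8486

Z ≈ 0.8486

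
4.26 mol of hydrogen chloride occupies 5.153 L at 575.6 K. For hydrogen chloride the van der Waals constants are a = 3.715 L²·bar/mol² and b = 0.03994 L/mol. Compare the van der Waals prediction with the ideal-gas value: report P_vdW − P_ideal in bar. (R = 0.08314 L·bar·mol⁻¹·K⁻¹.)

Ideal: P_ideal = nRT/V = (4.26)(0.08314)(575.6)/5.153 = 39.5622 bar
vdW: P = nRT/(V − nb) − a n²/V² = 203.864/4.98286 − 67.4183/26.5534 = 40.9130 − 2.53897 = 38.3740 bar
ΔP = 38.3740 − 39.5622 = -1.188 bar

ΔP ≈ -1.188 bar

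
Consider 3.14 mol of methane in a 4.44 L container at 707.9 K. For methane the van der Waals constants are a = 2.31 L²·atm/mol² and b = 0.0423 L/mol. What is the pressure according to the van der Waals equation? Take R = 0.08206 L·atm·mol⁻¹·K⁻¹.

P = nRT/(V − nb) − a n²/V²
nRT/(V − nb) = (3.14)(0.08206)(707.9)/(4.44 − 3.14×0.0423) = 182.40/4.3072 = 42.348 atm
a n²/V² = (2.31)(3.14)²/(4.44)² = 1.1553 atm
P = 42.348 − 1.1553 = 41.19 atm

P ≈ 41.19 atm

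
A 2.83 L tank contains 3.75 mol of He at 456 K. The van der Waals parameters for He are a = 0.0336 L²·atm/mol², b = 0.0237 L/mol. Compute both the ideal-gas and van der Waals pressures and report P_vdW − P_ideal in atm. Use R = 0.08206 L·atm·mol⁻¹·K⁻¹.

Ideal: P_ideal = nRT/V = (3.75)(0.08206)(456)/2.83 = 49.5840 atm
vdW: P = nRT/(V − nb) − a n²/V² = 140.323/2.74113 − 0.472500/8.00890 = 51.1917 − 0.0589969 = 51.1327 atm
ΔP = 51.1327 − 49.5840 = 1.549 atm

ΔP ≈ 1.549 atm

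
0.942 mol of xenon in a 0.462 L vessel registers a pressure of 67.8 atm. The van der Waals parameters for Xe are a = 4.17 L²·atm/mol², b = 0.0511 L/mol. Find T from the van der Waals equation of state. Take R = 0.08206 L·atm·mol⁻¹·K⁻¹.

T = (P + a n²/V²)(V − nb)/(nR)
P + a n²/V² = 67.8 + (4.17)(0.942)²/(0.462)² = 85.136 atm
V − nb = 0.462 − (0.942)(0.0511) = 0.41386 L
T = (85.136)(0.41386)/((0.942)(0.08206)) = 455.8 K

T ≈ 455.8 K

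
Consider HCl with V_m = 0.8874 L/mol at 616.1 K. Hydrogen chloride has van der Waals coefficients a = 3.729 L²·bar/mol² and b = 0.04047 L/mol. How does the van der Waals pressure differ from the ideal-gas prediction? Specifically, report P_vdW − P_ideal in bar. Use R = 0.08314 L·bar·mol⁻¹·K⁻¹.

Ideal: P_ideal = RT/V_m = (0.08314)(616.1)/0.8874 = 57.7221 bar
vdW: P = RT/(V_m − b) − a/V_m² = 51.2226/0.846930 − 3.729/0.787479 = 60.4803 − 4.73536 = 55.7449 bar
ΔP = 55.7449 − 57.7221 = -1.977 bar

ΔP ≈ -1.977 bar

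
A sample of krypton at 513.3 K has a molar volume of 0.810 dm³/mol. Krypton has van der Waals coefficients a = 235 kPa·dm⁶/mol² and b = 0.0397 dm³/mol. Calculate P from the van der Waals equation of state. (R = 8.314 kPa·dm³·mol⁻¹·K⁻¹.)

P = RT/(V_m − b) − a/V_m²
RT/(V_m − b) = (8.314)(513.3)/(0.810 − 0.0397) = 4267.6/0.77030 = 5540.2 kPa
a/V_m² = 235/(0.810)² = 358.18 kPa
P = 5540.2 − 358.18 = 5182 kPa

P ≈ 5182 kPa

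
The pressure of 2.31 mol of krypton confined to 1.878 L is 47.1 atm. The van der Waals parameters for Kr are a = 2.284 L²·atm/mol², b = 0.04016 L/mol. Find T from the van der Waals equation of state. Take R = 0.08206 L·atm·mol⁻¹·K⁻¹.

T ≈ 476.1 K

T = (P + a n²/V²)(V − nb)/(nR)
P + a n²/V² = 47.1 + (2.284)(2.31)²/(1.878)² = 50.556 atm
V − nb = 1.878 − (2.31)(0.04016) = 1.7852 L
T = (50.556)(1.7852)/((2.31)(0.08206)) = 476.1 K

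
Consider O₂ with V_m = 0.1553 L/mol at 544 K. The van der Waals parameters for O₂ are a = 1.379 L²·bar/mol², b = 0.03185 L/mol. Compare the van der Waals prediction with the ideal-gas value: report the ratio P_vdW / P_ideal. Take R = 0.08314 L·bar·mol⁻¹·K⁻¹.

P_vdW / P_ideal ≈ 1.062

Ideal: P_ideal = RT/V_m = (0.08314)(544)/0.1553 = 291.231 bar
vdW: P = RT/(V_m − b) − a/V_m² = 45.2282/0.123450 − 1.379/0.0241181 = 366.369 − 57.1770 = 309.192 bar
Ratio = 309.192/291.231 = 1.062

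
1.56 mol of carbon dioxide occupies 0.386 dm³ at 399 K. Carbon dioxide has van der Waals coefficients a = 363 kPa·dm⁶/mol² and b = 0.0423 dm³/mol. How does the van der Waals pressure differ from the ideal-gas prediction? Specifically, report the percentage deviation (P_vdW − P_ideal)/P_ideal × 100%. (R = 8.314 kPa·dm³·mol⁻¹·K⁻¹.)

-23.60 %

Ideal: P_ideal = nRT/V = (1.56)(8.314)(399)/0.386 = 13406.6 kPa
vdW: P = nRT/(V − nb) − a n²/V² = 5174.97/0.320012 − 883.397/0.148996 = 16171.2 − 5929.00 = 10242.2 kPa
% deviation = (10242.2 − 13406.6)/13406.6 × 100% = -23.60%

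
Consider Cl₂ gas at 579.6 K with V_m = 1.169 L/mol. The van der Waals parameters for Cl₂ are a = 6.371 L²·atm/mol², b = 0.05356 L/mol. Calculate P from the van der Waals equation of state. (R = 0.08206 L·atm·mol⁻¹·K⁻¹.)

P = RT/(V_m − b) − a/V_m²
RT/(V_m − b) = (0.08206)(579.6)/(1.169 − 0.05356) = 47.562/1.1154 = 42.641 atm
a/V_m² = 6.371/(1.169)² = 4.6621 atm
P = 42.641 − 4.6621 = 37.98 atm

P ≈ 37.98 atm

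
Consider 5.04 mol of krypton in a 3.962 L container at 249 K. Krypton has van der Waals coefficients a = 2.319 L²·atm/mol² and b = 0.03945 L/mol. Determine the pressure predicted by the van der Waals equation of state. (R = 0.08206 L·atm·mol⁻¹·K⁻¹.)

P = nRT/(V − nb) − a n²/V²
nRT/(V − nb) = (5.04)(0.08206)(249)/(3.962 − 5.04×0.03945) = 102.98/3.7632 = 27.365 atm
a n²/V² = (2.319)(5.04)²/(3.962)² = 3.7526 atm
P = 27.365 − 3.7526 = 23.61 atm

P ≈ 23.61 atm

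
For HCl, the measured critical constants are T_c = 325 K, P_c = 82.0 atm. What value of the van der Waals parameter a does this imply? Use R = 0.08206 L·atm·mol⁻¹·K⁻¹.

From T_c = 8a/(27Rb) and P_c = a/(27b²): a = 27 R² T_c²/(64 P_c).
a = 27×(0.08206)²×(325)²/(64×82.0) = 19204/5248.0 = 3.659 L²·atm/mol²

a ≈ 3.659 L²·atm/mol²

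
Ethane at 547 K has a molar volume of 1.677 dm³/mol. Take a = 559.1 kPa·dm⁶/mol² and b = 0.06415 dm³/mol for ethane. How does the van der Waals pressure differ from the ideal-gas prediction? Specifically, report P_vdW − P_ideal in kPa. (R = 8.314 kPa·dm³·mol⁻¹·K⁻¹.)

ΔP ≈ -90.9 kPa

Ideal: P_ideal = RT/V_m = (8.314)(547)/1.677 = 2711.84 kPa
vdW: P = RT/(V_m − b) − a/V_m² = 4547.76/1.61285 − 559.1/2.81233 = 2819.70 − 198.803 = 2620.90 kPa
ΔP = 2620.90 − 2711.84 = -90.9 kPa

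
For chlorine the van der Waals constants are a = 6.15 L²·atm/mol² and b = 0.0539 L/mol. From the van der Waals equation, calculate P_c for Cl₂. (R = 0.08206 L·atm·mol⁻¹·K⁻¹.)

For a van der Waals gas, P_c = a/(27b²).
P_c = 6.15/(27×(0.0539)²) = 6.15/0.078441 = 78.40 atm

P_c ≈ 78.40 atm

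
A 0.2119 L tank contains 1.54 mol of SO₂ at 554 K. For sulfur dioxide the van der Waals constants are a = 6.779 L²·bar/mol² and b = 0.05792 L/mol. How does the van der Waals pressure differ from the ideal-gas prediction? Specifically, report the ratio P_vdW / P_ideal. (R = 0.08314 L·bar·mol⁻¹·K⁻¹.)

P_vdW / P_ideal ≈ 0.6573

Ideal: P_ideal = nRT/V = (1.54)(0.08314)(554)/0.2119 = 334.741 bar
vdW: P = nRT/(V − nb) − a n²/V² = 70.9317/0.122703 − 16.0771/0.0449016 = 578.076 − 358.052 = 220.024 bar
Ratio = 220.024/334.741 = 0.6573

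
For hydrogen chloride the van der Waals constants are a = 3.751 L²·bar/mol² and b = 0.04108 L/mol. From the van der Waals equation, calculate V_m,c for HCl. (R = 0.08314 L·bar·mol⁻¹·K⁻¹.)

V_m,c ≈ 0.1232 L/mol

For a van der Waals gas, V_m,c = 3b.
V_m,c = 3×0.04108 = 0.1232 L/mol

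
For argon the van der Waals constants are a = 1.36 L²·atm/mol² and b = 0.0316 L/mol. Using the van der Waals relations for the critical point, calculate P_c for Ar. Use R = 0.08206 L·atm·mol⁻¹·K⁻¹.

For a van der Waals gas, P_c = a/(27b²).
P_c = 1.36/(27×(0.0316)²) = 1.36/0.026961 = 50.44 atm

P_c ≈ 50.44 atm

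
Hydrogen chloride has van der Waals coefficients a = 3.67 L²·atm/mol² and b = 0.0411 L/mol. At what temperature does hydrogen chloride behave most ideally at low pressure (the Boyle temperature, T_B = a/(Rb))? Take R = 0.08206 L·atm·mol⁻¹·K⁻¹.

T_B ≈ 1088 K

For a van der Waals gas the second virial coefficient B₂ = b − a/(RT) vanishes at T_B = a/(Rb).
T_B = 3.67/(0.08206×0.0411) = 3.67/0.0033727 = 1088 K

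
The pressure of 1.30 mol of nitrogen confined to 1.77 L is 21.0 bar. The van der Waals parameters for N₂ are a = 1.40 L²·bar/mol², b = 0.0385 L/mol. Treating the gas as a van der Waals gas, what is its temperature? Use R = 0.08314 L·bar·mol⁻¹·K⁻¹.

T ≈ 346.2 K

T = (P + a n²/V²)(V − nb)/(nR)
P + a n²/V² = 21.0 + (1.40)(1.30)²/(1.77)² = 21.755 bar
V − nb = 1.77 − (1.30)(0.0385) = 1.7200 L
T = (21.755)(1.7200)/((1.30)(0.08314)) = 346.2 K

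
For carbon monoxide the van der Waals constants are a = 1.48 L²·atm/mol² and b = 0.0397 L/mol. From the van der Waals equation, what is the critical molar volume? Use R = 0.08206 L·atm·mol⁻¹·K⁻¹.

For a van der Waals gas, V_m,c = 3b.
V_m,c = 3×0.0397 = 0.1191 L/mol

V_m,c ≈ 0.1191 L/mol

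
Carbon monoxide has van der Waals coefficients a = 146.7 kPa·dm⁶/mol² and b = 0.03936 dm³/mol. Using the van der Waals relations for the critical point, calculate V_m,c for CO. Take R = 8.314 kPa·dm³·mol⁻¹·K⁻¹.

For a van der Waals gas, V_m,c = 3b.
V_m,c = 3×0.03936 = 0.1181 dm³/mol

V_m,c ≈ 0.1181 dm³/mol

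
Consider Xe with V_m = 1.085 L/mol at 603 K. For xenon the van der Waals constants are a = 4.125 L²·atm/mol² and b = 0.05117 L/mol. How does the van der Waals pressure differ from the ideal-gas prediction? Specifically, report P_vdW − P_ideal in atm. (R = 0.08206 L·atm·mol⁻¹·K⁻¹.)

ΔP ≈ -1.247 atm

Ideal: P_ideal = RT/V_m = (0.08206)(603)/1.085 = 45.6057 atm
vdW: P = RT/(V_m − b) − a/V_m² = 49.4822/1.03383 − 4.125/1.17723 = 47.8630 − 3.50399 = 44.3590 atm
ΔP = 44.3590 − 45.6057 = -1.247 atm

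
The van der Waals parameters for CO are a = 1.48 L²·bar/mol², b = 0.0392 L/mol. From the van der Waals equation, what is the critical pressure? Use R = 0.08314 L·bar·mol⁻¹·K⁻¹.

P_c ≈ 35.67 bar

For a van der Waals gas, P_c = a/(27b²).
P_c = 1.48/(27×(0.0392)²) = 1.48/0.041489 = 35.67 bar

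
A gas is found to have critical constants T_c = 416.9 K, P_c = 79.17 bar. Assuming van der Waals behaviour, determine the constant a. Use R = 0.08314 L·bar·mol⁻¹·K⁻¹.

a ≈ 6.402 L²·bar/mol²

From T_c = 8a/(27Rb) and P_c = a/(27b²): a = 27 R² T_c²/(64 P_c).
a = 27×(0.08314)²×(416.9)²/(64×79.17) = 32438/5066.9 = 6.402 L²·bar/mol²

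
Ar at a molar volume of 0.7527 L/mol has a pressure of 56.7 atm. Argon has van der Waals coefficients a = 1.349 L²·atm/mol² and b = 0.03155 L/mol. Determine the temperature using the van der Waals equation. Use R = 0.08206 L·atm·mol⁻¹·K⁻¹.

T ≈ 519.2 K

T = (P + a/V_m²)(V_m − b)/R
P + a/V_m² = 56.7 + 1.349/(0.7527)² = 59.081 atm
V_m − b = 0.7527 − 0.03155 = 0.72115 L/mol
T = (59.081)(0.72115)/0.08206 = 519.2 K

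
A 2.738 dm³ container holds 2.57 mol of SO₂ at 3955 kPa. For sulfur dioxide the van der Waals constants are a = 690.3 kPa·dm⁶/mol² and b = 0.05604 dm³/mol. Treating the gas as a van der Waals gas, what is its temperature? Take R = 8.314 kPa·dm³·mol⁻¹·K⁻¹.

T ≈ 554.0 K

T = (P + a n²/V²)(V − nb)/(nR)
P + a n²/V² = 3955 + (690.3)(2.57)²/(2.738)² = 4563.2 kPa
V − nb = 2.738 − (2.57)(0.05604) = 2.5940 dm³
T = (4563.2)(2.5940)/((2.57)(8.314)) = 554.0 K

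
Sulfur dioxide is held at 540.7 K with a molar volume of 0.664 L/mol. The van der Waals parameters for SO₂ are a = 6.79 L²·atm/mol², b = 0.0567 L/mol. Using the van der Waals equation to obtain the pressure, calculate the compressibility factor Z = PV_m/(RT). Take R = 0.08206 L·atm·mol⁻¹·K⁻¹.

P = RT/(V_m − b) − a/V_m² = (0.08206)(540.7)/(0.664 − 0.0567) − 6.79/(0.664)²
  = 44.370/0.60730 − 15.400 = 73.061 − 15.400 = 57.661 atm
Z = PV_m/(RT) = (57.661)(0.664)/((0.08206)(540.7)) = 38.287/44.370 = 0.8629

Z ≈ 0.8629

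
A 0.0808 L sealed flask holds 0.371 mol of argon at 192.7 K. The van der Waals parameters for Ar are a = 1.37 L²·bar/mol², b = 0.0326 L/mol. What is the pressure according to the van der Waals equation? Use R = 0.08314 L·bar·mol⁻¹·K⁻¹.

P = nRT/(V − nb) − a n²/V²
nRT/(V − nb) = (0.371)(0.08314)(192.7)/(0.0808 − 0.371×0.0326) = 5.9438/0.068705 = 86.512 bar
a n²/V² = (1.37)(0.371)²/(0.0808)² = 28.883 bar
P = 86.512 − 28.883 = 57.63 bar

P ≈ 57.63 bar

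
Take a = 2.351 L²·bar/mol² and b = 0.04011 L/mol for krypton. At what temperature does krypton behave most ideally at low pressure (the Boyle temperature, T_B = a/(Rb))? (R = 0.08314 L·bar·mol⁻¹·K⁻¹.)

For a van der Waals gas the second virial coefficient B₂ = b − a/(RT) vanishes at T_B = a/(Rb).
T_B = 2.351/(0.08314×0.04011) = 2.351/0.0033347 = 705.0 K

T_B ≈ 705.0 K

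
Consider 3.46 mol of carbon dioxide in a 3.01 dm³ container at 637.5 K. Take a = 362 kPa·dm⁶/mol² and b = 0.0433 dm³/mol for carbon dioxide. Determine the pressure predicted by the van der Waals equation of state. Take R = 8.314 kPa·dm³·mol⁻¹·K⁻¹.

P = nRT/(V − nb) − a n²/V²
nRT/(V − nb) = (3.46)(8.314)(637.5)/(3.01 − 3.46×0.0433) = 18339/2.8602 = 6411.8 kPa
a n²/V² = (362)(3.46)²/(3.01)² = 478.33 kPa
P = 6411.8 − 478.33 = 5933 kPa

P ≈ 5933 kPa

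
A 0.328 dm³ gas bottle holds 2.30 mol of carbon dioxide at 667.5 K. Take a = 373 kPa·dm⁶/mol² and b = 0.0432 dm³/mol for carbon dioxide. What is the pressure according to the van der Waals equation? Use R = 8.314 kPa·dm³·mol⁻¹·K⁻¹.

P ≈ 37485 kPa

P = nRT/(V − nb) − a n²/V²
nRT/(V − nb) = (2.30)(8.314)(667.5)/(0.328 − 2.30×0.0432) = 12764/0.22864 = 55826 kPa
a n²/V² = (373)(2.30)²/(0.328)² = 18341 kPa
P = 55826 − 18341 = 37485 kPa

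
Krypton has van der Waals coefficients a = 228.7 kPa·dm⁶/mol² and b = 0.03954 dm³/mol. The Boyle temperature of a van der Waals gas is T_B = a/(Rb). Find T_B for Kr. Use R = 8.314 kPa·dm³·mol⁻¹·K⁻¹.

For a van der Waals gas the second virial coefficient B₂ = b − a/(RT) vanishes at T_B = a/(Rb).
T_B = 228.7/(8.314×0.03954) = 228.7/0.32874 = 695.7 K

T_B ≈ 695.7 K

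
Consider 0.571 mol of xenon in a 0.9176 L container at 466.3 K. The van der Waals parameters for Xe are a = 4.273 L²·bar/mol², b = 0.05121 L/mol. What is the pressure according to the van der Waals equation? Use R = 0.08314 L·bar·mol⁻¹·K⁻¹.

P = nRT/(V − nb) − a n²/V²
nRT/(V − nb) = (0.571)(0.08314)(466.3)/(0.9176 − 0.571×0.05121) = 22.137/0.88836 = 24.919 bar
a n²/V² = (4.273)(0.571)²/(0.9176)² = 1.6546 bar
P = 24.919 − 1.6546 = 23.26 bar

P ≈ 23.26 bar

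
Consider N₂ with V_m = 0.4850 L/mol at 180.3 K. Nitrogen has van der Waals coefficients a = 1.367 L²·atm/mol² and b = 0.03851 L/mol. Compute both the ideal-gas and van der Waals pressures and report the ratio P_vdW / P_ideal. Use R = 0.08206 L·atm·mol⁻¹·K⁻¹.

P_vdW / P_ideal ≈ 0.8957

Ideal: P_ideal = RT/V_m = (0.08206)(180.3)/0.4850 = 30.5060 atm
vdW: P = RT/(V_m − b) − a/V_m² = 14.7954/0.446490 − 1.367/0.235225 = 33.1371 − 5.81146 = 27.3256 atm
Ratio = 27.3256/30.5060 = 0.8957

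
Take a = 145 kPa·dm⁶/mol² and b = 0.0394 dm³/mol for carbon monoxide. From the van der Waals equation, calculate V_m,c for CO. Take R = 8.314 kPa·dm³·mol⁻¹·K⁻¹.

V_m,c ≈ 0.1182 dm³/mol

For a van der Waals gas, V_m,c = 3b.
V_m,c = 3×0.0394 = 0.1182 dm³/mol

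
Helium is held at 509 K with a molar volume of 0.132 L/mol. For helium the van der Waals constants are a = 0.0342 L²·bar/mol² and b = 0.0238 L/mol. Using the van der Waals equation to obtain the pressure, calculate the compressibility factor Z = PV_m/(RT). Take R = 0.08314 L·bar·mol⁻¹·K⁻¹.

Z ≈ 1.214

P = RT/(V_m − b) − a/V_m² = (0.08314)(509)/(0.132 − 0.0238) − 0.0342/(0.132)²
  = 42.318/0.10820 − 1.9628 = 391.11 − 1.9628 = 389.15 bar
Z = PV_m/(RT) = (389.15)(0.132)/((0.08314)(509)) = 51.368/42.318 = 1.214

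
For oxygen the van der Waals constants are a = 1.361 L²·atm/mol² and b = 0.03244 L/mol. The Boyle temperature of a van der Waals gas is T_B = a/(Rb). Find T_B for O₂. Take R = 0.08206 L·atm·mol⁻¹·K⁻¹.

For a van der Waals gas the second virial coefficient B₂ = b − a/(RT) vanishes at T_B = a/(Rb).
T_B = 1.361/(0.08206×0.03244) = 1.361/0.0026620 = 511.3 K

T_B ≈ 511.3 K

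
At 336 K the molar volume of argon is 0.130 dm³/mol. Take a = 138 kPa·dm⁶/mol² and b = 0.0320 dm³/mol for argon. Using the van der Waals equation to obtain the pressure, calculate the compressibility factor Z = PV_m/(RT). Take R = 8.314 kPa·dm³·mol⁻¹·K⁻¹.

P = RT/(V_m − b) − a/V_m² = (8.314)(336)/(0.130 − 0.0320) − 138/(0.130)²
  = 2793.5/0.098000 − 8165.7 = 28505 − 8165.7 = 20339 kPa
Z = PV_m/(RT) = (20339)(0.130)/((8.314)(336)) = 2644.1/2793.5 = 0.9465

Z ≈ 0.9465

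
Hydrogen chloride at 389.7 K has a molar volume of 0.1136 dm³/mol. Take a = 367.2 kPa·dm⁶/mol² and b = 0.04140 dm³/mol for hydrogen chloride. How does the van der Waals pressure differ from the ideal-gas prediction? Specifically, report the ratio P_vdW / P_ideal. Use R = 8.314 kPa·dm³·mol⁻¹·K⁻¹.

Ideal: P_ideal = RT/V_m = (8.314)(389.7)/0.1136 = 28520.8 kPa
vdW: P = RT/(V_m − b) − a/V_m² = 3239.97/0.0722000 − 367.2/0.0129050 = 44874.9 − 28454.1 = 16420.8 kPa
Ratio = 16420.8/28520.8 = 0.5757

P_vdW / P_ideal ≈ 0.5757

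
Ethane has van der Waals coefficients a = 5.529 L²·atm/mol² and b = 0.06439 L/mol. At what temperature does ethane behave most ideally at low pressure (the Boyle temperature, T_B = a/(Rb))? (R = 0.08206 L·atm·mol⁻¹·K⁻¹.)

T_B ≈ 1046 K

For a van der Waals gas the second virial coefficient B₂ = b − a/(RT) vanishes at T_B = a/(Rb).
T_B = 5.529/(0.08206×0.06439) = 5.529/0.0052838 = 1046 K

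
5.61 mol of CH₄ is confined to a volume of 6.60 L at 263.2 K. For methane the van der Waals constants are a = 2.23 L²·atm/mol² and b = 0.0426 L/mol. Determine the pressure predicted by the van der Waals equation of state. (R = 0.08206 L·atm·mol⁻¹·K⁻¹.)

P ≈ 17.44 atm

P = nRT/(V − nb) − a n²/V²
nRT/(V − nb) = (5.61)(0.08206)(263.2)/(6.60 − 5.61×0.0426) = 121.17/6.3610 = 19.049 atm
a n²/V² = (2.23)(5.61)²/(6.60)² = 1.6112 atm
P = 19.049 − 1.6112 = 17.44 atm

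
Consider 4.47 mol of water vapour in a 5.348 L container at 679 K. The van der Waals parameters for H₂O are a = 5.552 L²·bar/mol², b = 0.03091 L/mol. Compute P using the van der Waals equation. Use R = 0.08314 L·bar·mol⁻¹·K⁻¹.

P ≈ 44.56 bar

P = nRT/(V − nb) − a n²/V²
nRT/(V − nb) = (4.47)(0.08314)(679)/(5.348 − 4.47×0.03091) = 252.34/5.2098 = 48.436 bar
a n²/V² = (5.552)(4.47)²/(5.348)² = 3.8787 bar
P = 48.436 − 3.8787 = 44.56 bar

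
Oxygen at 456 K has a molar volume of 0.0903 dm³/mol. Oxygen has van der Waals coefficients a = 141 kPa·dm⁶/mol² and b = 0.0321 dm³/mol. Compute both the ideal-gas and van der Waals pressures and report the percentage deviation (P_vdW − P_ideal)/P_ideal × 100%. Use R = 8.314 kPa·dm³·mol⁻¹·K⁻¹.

13.97 %

Ideal: P_ideal = RT/V_m = (8.314)(456)/0.0903 = 41984.3 kPa
vdW: P = RT/(V_m − b) − a/V_m² = 3791.18/0.0582000 − 141/0.00815409 = 65140.5 − 17291.9 = 47848.6 kPa
% deviation = (47848.6 − 41984.3)/41984.3 × 100% = 13.97%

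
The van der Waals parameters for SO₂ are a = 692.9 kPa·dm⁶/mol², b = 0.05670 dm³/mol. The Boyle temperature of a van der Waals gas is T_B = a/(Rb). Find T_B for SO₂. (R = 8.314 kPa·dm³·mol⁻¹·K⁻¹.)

For a van der Waals gas the second virial coefficient B₂ = b − a/(RT) vanishes at T_B = a/(Rb).
T_B = 692.9/(8.314×0.05670) = 692.9/0.47140 = 1470 K

T_B ≈ 1470 K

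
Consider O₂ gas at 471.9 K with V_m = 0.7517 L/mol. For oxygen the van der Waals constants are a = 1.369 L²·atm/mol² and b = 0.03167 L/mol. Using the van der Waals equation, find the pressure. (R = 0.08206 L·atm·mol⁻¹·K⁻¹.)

P ≈ 51.36 atm

P = RT/(V_m − b) − a/V_m²
RT/(V_m − b) = (0.08206)(471.9)/(0.7517 − 0.03167) = 38.724/0.72003 = 53.781 atm
a/V_m² = 1.369/(0.7517)² = 2.4228 atm
P = 53.781 − 2.4228 = 51.36 atm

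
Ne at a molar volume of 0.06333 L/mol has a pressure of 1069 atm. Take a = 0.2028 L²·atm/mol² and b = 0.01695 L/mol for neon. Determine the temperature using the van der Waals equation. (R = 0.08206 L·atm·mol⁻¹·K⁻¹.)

T = (P + a/V_m²)(V_m − b)/R
P + a/V_m² = 1069 + 0.2028/(0.06333)² = 1119.6 atm
V_m − b = 0.06333 − 0.01695 = 0.046380 L/mol
T = (1119.6)(0.046380)/0.08206 = 632.8 K

T ≈ 632.8 K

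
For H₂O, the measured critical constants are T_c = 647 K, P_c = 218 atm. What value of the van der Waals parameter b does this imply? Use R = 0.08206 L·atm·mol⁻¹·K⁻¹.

b ≈ 0.03044 L/mol

From T_c = 8a/(27Rb) and P_c = a/(27b²): b = R T_c/(8 P_c).
b = (0.08206)(647)/(8×218) = 53.093/1744.0 = 0.03044 L/mol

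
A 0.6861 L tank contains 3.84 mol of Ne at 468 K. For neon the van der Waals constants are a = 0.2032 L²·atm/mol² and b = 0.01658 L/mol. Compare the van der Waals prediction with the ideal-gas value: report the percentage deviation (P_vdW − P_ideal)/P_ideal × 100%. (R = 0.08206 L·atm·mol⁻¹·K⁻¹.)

Ideal: P_ideal = nRT/V = (3.84)(0.08206)(468)/0.6861 = 214.942 atm
vdW: P = nRT/(V − nb) − a n²/V² = 147.472/0.622433 − 2.99631/0.470733 = 236.928 − 6.36520 = 230.563 atm
% deviation = (230.563 − 214.942)/214.942 × 100% = 7.27%

7.27 %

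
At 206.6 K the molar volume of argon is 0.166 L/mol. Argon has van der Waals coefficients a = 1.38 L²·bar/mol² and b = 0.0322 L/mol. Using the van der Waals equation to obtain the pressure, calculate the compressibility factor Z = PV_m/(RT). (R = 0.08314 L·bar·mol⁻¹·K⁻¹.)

P = RT/(V_m − b) − a/V_m² = (0.08314)(206.6)/(0.166 − 0.0322) − 1.38/(0.166)²
  = 17.177/0.13380 − 50.080 = 128.38 − 50.080 = 78.30 bar
Z = PV_m/(RT) = (78.30)(0.166)/((0.08314)(206.6)) = 12.998/17.177 = 0.7567

Z ≈ 0.7567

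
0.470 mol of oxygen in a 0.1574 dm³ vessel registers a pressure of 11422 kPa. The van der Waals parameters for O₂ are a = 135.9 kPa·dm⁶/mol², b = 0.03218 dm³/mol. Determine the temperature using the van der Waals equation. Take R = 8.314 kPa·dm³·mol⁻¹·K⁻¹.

T ≈ 460.0 K

T = (P + a n²/V²)(V − nb)/(nR)
P + a n²/V² = 11422 + (135.9)(0.470)²/(0.1574)² = 12634 kPa
V − nb = 0.1574 − (0.470)(0.03218) = 0.14228 dm³
T = (12634)(0.14228)/((0.470)(8.314)) = 460.0 K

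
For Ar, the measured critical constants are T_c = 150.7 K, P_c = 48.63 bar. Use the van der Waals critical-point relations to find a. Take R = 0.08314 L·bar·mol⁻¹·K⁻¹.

From T_c = 8a/(27Rb) and P_c = a/(27b²): a = 27 R² T_c²/(64 P_c).
a = 27×(0.08314)²×(150.7)²/(64×48.63) = 4238.5/3112.3 = 1.362 L²·bar/mol²

a ≈ 1.362 L²·bar/mol²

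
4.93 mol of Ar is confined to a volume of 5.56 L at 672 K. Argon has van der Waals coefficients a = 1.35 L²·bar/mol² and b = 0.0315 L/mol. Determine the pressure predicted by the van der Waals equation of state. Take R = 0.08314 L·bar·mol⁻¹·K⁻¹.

P = nRT/(V − nb) − a n²/V²
nRT/(V − nb) = (4.93)(0.08314)(672)/(5.56 − 4.93×0.0315) = 275.44/5.4047 = 50.963 bar
a n²/V² = (1.35)(4.93)²/(5.56)² = 1.0614 bar
P = 50.963 − 1.0614 = 49.90 bar

P ≈ 49.90 bar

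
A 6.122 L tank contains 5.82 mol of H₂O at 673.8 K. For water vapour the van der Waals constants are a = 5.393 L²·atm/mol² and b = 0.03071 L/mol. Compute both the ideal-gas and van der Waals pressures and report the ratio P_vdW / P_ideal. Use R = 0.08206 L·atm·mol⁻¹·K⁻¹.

Ideal: P_ideal = nRT/V = (5.82)(0.08206)(673.8)/6.122 = 52.5645 atm
vdW: P = nRT/(V − nb) − a n²/V² = 321.800/5.94327 − 182.674/37.4789 = 54.1453 − 4.87405 = 49.2713 atm
Ratio = 49.2713/52.5645 = 0.9373

P_vdW / P_ideal ≈ 0.9373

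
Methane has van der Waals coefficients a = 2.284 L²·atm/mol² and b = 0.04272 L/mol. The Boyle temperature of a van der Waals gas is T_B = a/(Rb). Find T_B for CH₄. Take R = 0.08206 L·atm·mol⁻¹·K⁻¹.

T_B ≈ 651.5 K

For a van der Waals gas the second virial coefficient B₂ = b − a/(RT) vanishes at T_B = a/(Rb).
T_B = 2.284/(0.08206×0.04272) = 2.284/0.0035056 = 651.5 K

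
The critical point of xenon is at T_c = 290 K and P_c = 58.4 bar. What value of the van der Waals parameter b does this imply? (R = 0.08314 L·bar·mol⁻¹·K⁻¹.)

From T_c = 8a/(27Rb) and P_c = a/(27b²): b = R T_c/(8 P_c).
b = (0.08314)(290)/(8×58.4) = 24.111/467.20 = 0.05161 L/mol

b ≈ 0.05161 L/mol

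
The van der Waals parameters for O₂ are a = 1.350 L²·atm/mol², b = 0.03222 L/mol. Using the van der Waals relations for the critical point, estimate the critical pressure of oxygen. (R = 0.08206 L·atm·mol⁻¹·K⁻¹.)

For a van der Waals gas, P_c = a/(27b²).
P_c = 1.350/(27×(0.03222)²) = 1.350/0.028029 = 48.16 atm

P_c ≈ 48.16 atm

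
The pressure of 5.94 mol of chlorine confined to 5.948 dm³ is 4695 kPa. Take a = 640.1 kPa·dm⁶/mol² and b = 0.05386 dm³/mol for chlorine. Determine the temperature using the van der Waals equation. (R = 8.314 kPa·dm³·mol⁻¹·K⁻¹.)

T = (P + a n²/V²)(V − nb)/(nR)
P + a n²/V² = 4695 + (640.1)(5.94)²/(5.948)² = 5333.4 kPa
V − nb = 5.948 − (5.94)(0.05386) = 5.6281 dm³
T = (5333.4)(5.6281)/((5.94)(8.314)) = 607.8 K

T ≈ 607.8 K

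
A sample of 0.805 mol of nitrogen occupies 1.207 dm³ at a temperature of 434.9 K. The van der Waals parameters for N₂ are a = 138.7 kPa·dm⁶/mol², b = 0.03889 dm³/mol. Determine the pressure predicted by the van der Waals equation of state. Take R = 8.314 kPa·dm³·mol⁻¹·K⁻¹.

P = nRT/(V − nb) − a n²/V²
nRT/(V − nb) = (0.805)(8.314)(434.9)/(1.207 − 0.805×0.03889) = 2910.7/1.1757 = 2475.7 kPa
a n²/V² = (138.7)(0.805)²/(1.207)² = 61.696 kPa
P = 2475.7 − 61.696 = 2414 kPa

P ≈ 2414 kPa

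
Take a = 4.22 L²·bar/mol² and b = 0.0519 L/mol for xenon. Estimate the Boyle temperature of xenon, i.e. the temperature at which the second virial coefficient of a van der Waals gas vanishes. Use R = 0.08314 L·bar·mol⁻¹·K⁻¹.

T_B ≈ 978.0 K

For a van der Waals gas the second virial coefficient B₂ = b − a/(RT) vanishes at T_B = a/(Rb).
T_B = 4.22/(0.08314×0.0519) = 4.22/0.0043150 = 978.0 K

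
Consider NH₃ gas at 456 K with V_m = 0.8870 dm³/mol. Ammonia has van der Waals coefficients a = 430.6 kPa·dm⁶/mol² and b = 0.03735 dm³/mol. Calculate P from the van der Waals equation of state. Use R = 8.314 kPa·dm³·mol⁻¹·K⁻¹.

P = RT/(V_m − b) − a/V_m²
RT/(V_m − b) = (8.314)(456)/(0.8870 − 0.03735) = 3791.2/0.84965 = 4462.1 kPa
a/V_m² = 430.6/(0.8870)² = 547.30 kPa
P = 4462.1 − 547.30 = 3915 kPa

P ≈ 3915 kPa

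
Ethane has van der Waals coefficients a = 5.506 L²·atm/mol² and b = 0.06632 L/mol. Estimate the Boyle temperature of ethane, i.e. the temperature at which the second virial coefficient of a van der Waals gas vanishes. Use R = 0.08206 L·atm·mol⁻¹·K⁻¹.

T_B ≈ 1012 K

For a van der Waals gas the second virial coefficient B₂ = b − a/(RT) vanishes at T_B = a/(Rb).
T_B = 5.506/(0.08206×0.06632) = 5.506/0.0054422 = 1012 K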